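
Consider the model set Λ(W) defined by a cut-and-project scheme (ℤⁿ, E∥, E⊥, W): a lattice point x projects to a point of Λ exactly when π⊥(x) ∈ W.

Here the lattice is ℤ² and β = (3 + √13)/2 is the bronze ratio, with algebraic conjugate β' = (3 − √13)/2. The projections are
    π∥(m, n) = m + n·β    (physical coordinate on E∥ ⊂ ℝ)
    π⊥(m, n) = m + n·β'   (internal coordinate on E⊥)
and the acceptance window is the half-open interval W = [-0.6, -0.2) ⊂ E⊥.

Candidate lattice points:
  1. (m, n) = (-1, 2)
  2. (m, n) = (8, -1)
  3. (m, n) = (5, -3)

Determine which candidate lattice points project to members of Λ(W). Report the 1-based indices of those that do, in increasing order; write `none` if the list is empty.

β' = (3−√13)/2 ≈ -0.30278.
#1 (-1,2): internal coord -1 + (2)·β' = -1.60555; -1.60555 ∉ [-0.6, -0.2) → out
#2 (8,-1): internal coord 8 + (-1)·β' = +8.30278; +8.30278 ∉ [-0.6, -0.2) → out
#3 (5,-3): internal coord 5 + (-3)·β' = +5.90833; +5.90833 ∉ [-0.6, -0.2) → out

none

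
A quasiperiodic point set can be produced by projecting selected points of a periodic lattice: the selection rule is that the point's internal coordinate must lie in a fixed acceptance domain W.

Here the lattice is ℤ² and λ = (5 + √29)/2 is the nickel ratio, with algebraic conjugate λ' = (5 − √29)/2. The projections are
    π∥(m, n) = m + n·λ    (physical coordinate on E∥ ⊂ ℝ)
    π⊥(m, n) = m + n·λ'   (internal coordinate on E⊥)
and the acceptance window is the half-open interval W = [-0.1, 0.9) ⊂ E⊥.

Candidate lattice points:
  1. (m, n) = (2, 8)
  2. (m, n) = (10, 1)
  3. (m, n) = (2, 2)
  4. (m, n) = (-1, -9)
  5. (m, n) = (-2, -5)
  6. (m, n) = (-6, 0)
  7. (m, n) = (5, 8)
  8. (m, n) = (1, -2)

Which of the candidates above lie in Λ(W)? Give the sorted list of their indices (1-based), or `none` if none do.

λ' = (5−√29)/2 ≈ -0.19258.
[1] lift (2,8): star map gives 0.45934; window check -0.1 ≤ 0.45934 < 0.9 is true → IN Λ
[2] lift (10,1): star map gives 9.80742; window check -0.1 ≤ 9.80742 < 0.9 is false → out
[3] lift (2,2): star map gives 1.61484; window check -0.1 ≤ 1.61484 < 0.9 is false → out
[4] lift (-1,-9): star map gives 0.73324; window check -0.1 ≤ 0.73324 < 0.9 is true → IN Λ
[5] lift (-2,-5): star map gives -1.03709; window check -0.1 ≤ -1.03709 < 0.9 is false → out
[6] lift (-6,0): star map gives -6.00000; window check -0.1 ≤ -6.00000 < 0.9 is false → out
[7] lift (5,8): star map gives 3.45934; window check -0.1 ≤ 3.45934 < 0.9 is false → out
[8] lift (1,-2): star map gives 1.38516; window check -0.1 ≤ 1.38516 < 0.9 is false → out

1, 4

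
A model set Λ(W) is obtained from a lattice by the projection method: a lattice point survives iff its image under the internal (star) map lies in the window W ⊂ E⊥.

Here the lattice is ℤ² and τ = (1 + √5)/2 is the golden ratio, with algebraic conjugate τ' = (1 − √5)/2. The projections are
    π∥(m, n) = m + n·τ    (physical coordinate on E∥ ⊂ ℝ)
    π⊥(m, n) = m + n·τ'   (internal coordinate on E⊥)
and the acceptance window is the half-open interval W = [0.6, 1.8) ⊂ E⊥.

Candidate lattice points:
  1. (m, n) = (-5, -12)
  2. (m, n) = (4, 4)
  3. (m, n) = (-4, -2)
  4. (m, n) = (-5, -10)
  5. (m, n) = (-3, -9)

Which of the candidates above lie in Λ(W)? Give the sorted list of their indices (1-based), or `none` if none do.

2, 4

Compute τ' = (1−√5)/2 = -0.6180, so π⊥(m,n) = m -0.6180·n.
#1 (-5,-12): internal coord -5 + (-12)·τ' = +2.4164; +2.4164 ∉ [0.6, 1.8) → out
#2 (4,4): internal coord 4 + (4)·τ' = +1.5279; +1.5279 ∈ [0.6, 1.8) → IN Λ
#3 (-4,-2): internal coord -4 + (-2)·τ' = -2.7639; -2.7639 ∉ [0.6, 1.8) → out
#4 (-5,-10): internal coord -5 + (-10)·τ' = +1.1803; +1.1803 ∈ [0.6, 1.8) → IN Λ
#5 (-3,-9): internal coord -3 + (-9)·τ' = +2.5623; +2.5623 ∉ [0.6, 1.8) → out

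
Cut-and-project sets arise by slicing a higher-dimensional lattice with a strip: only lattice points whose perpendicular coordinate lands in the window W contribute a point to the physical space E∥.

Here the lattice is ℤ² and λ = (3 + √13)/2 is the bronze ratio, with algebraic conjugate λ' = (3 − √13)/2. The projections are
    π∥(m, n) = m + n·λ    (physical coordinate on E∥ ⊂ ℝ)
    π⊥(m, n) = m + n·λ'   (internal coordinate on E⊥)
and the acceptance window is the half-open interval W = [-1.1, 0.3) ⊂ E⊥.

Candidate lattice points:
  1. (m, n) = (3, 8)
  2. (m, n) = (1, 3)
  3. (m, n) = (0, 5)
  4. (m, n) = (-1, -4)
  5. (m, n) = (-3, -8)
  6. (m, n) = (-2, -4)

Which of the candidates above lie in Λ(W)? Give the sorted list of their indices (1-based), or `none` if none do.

Numerically λ ≈ 3.302776 and λ' = −1/λ ≈ -0.302776.
candidate 1: (m,n)=(3,8) → π∥ = 3+8·λ ≈ 29.422205, π⊥ = 3+8·λ' ≈ 0.577795 ∉ [-1.1, 0.3) ⇒ out
candidate 2: (m,n)=(1,3) → π∥ = 1+3·λ ≈ 10.908327, π⊥ = 1+3·λ' ≈ 0.091673 ∈ [-1.1, 0.3) ⇒ IN Λ
candidate 3: (m,n)=(0,5) → π∥ = 0+5·λ ≈ 16.513878, π⊥ = 0+5·λ' ≈ -1.513878 ∉ [-1.1, 0.3) ⇒ out
candidate 4: (m,n)=(-1,-4) → π∥ = -1-4·λ ≈ -14.211103, π⊥ = -1-4·λ' ≈ 0.211103 ∈ [-1.1, 0.3) ⇒ IN Λ
candidate 5: (m,n)=(-3,-8) → π∥ = -3-8·λ ≈ -29.422205, π⊥ = -3-8·λ' ≈ -0.577795 ∈ [-1.1, 0.3) ⇒ IN Λ
candidate 6: (m,n)=(-2,-4) → π∥ = -2-4·λ ≈ -15.211103, π⊥ = -2-4·λ' ≈ -0.788897 ∈ [-1.1, 0.3) ⇒ IN Λ

2, 4, 5, 6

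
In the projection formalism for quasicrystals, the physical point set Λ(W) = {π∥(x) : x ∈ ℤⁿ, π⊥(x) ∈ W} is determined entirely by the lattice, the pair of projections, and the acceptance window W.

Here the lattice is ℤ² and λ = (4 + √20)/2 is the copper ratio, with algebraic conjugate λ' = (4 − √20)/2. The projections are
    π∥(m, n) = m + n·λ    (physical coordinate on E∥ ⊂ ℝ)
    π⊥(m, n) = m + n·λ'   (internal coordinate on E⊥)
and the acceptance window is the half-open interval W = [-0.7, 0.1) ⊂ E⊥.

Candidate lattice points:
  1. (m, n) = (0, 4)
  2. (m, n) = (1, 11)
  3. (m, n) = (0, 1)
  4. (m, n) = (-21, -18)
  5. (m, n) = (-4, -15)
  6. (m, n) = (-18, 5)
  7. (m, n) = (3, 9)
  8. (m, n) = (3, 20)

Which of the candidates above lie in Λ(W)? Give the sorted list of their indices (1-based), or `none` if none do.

3, 5

λ' = (4−√20)/2 ≈ -0.236068.
[1] lift (0,4): star map gives -0.944272; window check -0.7 ≤ -0.944272 < 0.1 is false → out
[2] lift (1,11): star map gives -1.596748; window check -0.7 ≤ -1.596748 < 0.1 is false → out
[3] lift (0,1): star map gives -0.236068; window check -0.7 ≤ -0.236068 < 0.1 is true → IN Λ
[4] lift (-21,-18): star map gives -16.750776; window check -0.7 ≤ -16.750776 < 0.1 is false → out
[5] lift (-4,-15): star map gives -0.458980; window check -0.7 ≤ -0.458980 < 0.1 is true → IN Λ
[6] lift (-18,5): star map gives -19.180340; window check -0.7 ≤ -19.180340 < 0.1 is false → out
[7] lift (3,9): star map gives 0.875388; window check -0.7 ≤ 0.875388 < 0.1 is false → out
[8] lift (3,20): star map gives -1.721360; window check -0.7 ≤ -1.721360 < 0.1 is false → out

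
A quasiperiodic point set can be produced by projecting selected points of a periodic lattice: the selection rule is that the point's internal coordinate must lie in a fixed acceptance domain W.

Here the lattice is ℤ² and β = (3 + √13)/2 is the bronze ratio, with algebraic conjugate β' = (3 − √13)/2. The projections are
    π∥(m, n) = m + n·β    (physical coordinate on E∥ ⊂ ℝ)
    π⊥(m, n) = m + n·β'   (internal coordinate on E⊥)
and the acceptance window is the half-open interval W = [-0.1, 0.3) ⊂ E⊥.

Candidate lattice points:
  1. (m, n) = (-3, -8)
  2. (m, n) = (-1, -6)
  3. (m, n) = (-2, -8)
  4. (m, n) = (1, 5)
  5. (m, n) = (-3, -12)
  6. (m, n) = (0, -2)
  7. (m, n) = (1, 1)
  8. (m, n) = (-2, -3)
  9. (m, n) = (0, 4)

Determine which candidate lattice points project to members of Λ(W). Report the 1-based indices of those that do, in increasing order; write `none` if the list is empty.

none

β' = (3−√13)/2 ≈ -0.30278.
candidate 1: (m,n)=(-3,-8) → π∥ = -3-8·β ≈ -29.42221, π⊥ = -3-8·β' ≈ -0.57779 ∉ [-0.1, 0.3) ⇒ out
candidate 2: (m,n)=(-1,-6) → π∥ = -1-6·β ≈ -20.81665, π⊥ = -1-6·β' ≈ 0.81665 ∉ [-0.1, 0.3) ⇒ out
candidate 3: (m,n)=(-2,-8) → π∥ = -2-8·β ≈ -28.42221, π⊥ = -2-8·β' ≈ 0.42221 ∉ [-0.1, 0.3) ⇒ out
candidate 4: (m,n)=(1,5) → π∥ = 1+5·β ≈ 17.51388, π⊥ = 1+5·β' ≈ -0.51388 ∉ [-0.1, 0.3) ⇒ out
candidate 5: (m,n)=(-3,-12) → π∥ = -3-12·β ≈ -42.63331, π⊥ = -3-12·β' ≈ 0.63331 ∉ [-0.1, 0.3) ⇒ out
candidate 6: (m,n)=(0,-2) → π∥ = 0-2·β ≈ -6.60555, π⊥ = 0-2·β' ≈ 0.60555 ∉ [-0.1, 0.3) ⇒ out
candidate 7: (m,n)=(1,1) → π∥ = 1+1·β ≈ 4.30278, π⊥ = 1+1·β' ≈ 0.69722 ∉ [-0.1, 0.3) ⇒ out
candidate 8: (m,n)=(-2,-3) → π∥ = -2-3·β ≈ -11.90833, π⊥ = -2-3·β' ≈ -1.09167 ∉ [-0.1, 0.3) ⇒ out
candidate 9: (m,n)=(0,4) → π∥ = 0+4·β ≈ 13.21110, π⊥ = 0+4·β' ≈ -1.21110 ∉ [-0.1, 0.3) ⇒ out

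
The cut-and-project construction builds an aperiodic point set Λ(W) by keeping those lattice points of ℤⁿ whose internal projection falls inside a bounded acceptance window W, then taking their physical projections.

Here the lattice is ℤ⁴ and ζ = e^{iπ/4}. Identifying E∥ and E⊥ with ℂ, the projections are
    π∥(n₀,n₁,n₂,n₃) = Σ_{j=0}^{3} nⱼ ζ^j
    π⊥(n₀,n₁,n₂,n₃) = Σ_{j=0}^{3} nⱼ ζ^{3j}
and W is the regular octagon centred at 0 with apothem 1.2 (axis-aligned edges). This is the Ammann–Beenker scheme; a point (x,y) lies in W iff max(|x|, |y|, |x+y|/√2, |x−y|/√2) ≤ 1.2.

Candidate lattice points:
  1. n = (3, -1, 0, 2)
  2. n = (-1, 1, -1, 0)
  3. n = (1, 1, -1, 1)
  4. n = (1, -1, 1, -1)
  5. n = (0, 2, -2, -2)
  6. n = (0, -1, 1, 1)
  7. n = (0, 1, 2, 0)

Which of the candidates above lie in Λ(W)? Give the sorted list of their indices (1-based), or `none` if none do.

none

With ζ = e^{iπ/4} the internal vectors are ζ^0,ζ^3,ζ^6,ζ^9.
candidate 1: n = (3, -1, 0, 2) → π⊥ ≈ (+5.1213, +0.7071); max(|x|,|y|,|x±y|/√2) = 5.1213 > 1.2 ⇒ ∉ W
candidate 2: n = (-1, 1, -1, 0) → π⊥ ≈ (-1.7071, +1.7071); max(|x|,|y|,|x±y|/√2) = 2.4142 > 1.2 ⇒ ∉ W
candidate 3: n = (1, 1, -1, 1) → π⊥ ≈ (+1.0000, +2.4142); max(|x|,|y|,|x±y|/√2) = 2.4142 > 1.2 ⇒ ∉ W
candidate 4: n = (1, -1, 1, -1) → π⊥ ≈ (+1.0000, -2.4142); max(|x|,|y|,|x±y|/√2) = 2.4142 > 1.2 ⇒ ∉ W
candidate 5: n = (0, 2, -2, -2) → π⊥ ≈ (-2.8284, +2.0000); max(|x|,|y|,|x±y|/√2) = 3.4142 > 1.2 ⇒ ∉ W
candidate 6: n = (0, -1, 1, 1) → π⊥ ≈ (+1.4142, -1.0000); max(|x|,|y|,|x±y|/√2) = 1.7071 > 1.2 ⇒ ∉ W
candidate 7: n = (0, 1, 2, 0) → π⊥ ≈ (-0.7071, -1.2929); max(|x|,|y|,|x±y|/√2) = 1.4142 > 1.2 ⇒ ∉ W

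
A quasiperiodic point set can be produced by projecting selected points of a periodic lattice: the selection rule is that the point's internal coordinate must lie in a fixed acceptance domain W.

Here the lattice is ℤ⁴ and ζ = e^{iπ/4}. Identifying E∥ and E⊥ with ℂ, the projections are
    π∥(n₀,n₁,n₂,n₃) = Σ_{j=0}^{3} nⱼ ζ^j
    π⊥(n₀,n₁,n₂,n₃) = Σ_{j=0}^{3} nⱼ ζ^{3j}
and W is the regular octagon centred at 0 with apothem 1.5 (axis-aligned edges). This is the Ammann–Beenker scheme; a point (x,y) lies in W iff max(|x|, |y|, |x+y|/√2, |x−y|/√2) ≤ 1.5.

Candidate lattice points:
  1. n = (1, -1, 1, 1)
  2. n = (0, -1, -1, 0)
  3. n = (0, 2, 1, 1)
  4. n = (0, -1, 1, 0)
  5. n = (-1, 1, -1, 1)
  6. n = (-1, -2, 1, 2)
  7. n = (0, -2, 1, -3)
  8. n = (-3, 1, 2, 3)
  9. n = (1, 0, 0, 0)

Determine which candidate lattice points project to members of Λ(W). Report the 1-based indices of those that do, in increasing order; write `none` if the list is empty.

π⊥(n) = n₀ + n₁ζ³ + n₂ζ⁶ + n₃ζ⁹ where ζ = e^{iπ/4}.
candidate 1: n = (1, -1, 1, 1) → π⊥ ≈ (+2.4142, -1.0000); max(|x|,|y|,|x±y|/√2) = 2.4142 > 1.5 ⇒ ∉ W
candidate 2: n = (0, -1, -1, 0) → π⊥ ≈ (+0.7071, +0.2929); max(|x|,|y|,|x±y|/√2) = 0.7071 ≤ 1.5 ⇒ ∈ W
candidate 3: n = (0, 2, 1, 1) → π⊥ ≈ (-0.7071, +1.1213); max(|x|,|y|,|x±y|/√2) = 1.2929 ≤ 1.5 ⇒ ∈ W
candidate 4: n = (0, -1, 1, 0) → π⊥ ≈ (+0.7071, -1.7071); max(|x|,|y|,|x±y|/√2) = 1.7071 > 1.5 ⇒ ∉ W
candidate 5: n = (-1, 1, -1, 1) → π⊥ ≈ (-1.0000, +2.4142); max(|x|,|y|,|x±y|/√2) = 2.4142 > 1.5 ⇒ ∉ W
candidate 6: n = (-1, -2, 1, 2) → π⊥ ≈ (+1.8284, -1.0000); max(|x|,|y|,|x±y|/√2) = 2.0000 > 1.5 ⇒ ∉ W
candidate 7: n = (0, -2, 1, -3) → π⊥ ≈ (-0.7071, -4.5355); max(|x|,|y|,|x±y|/√2) = 4.5355 > 1.5 ⇒ ∉ W
candidate 8: n = (-3, 1, 2, 3) → π⊥ ≈ (-1.5858, +0.8284); max(|x|,|y|,|x±y|/√2) = 1.7071 > 1.5 ⇒ ∉ W
candidate 9: n = (1, 0, 0, 0) → π⊥ ≈ (+1.0000, +0.0000); max(|x|,|y|,|x±y|/√2) = 1.0000 ≤ 1.5 ⇒ ∈ W

2, 3, 9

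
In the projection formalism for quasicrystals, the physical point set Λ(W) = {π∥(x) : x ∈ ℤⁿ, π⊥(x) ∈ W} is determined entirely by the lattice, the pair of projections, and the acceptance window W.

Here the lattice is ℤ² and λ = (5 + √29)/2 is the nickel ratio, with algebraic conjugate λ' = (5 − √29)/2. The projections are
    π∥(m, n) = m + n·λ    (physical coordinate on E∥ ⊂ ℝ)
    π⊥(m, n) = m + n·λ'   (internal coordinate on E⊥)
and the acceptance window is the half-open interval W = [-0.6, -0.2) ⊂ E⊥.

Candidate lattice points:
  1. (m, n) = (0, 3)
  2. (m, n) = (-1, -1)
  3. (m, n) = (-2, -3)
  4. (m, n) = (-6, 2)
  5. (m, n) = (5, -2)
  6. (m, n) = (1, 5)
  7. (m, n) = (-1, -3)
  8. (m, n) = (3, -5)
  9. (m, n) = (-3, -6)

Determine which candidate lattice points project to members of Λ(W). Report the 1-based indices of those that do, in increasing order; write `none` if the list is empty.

1, 7

Numerically λ ≈ 5.192582 and λ' = −1/λ ≈ -0.192582.
#1 (0,3): internal coord 0 + (3)·λ' = -0.577747; -0.577747 ∈ [-0.6, -0.2) → IN Λ
#2 (-1,-1): internal coord -1 + (-1)·λ' = -0.807418; -0.807418 ∉ [-0.6, -0.2) → out
#3 (-2,-3): internal coord -2 + (-3)·λ' = -1.422253; -1.422253 ∉ [-0.6, -0.2) → out
#4 (-6,2): internal coord -6 + (2)·λ' = -6.385165; -6.385165 ∉ [-0.6, -0.2) → out
#5 (5,-2): internal coord 5 + (-2)·λ' = +5.385165; +5.385165 ∉ [-0.6, -0.2) → out
#6 (1,5): internal coord 1 + (5)·λ' = +0.037088; +0.037088 ∉ [-0.6, -0.2) → out
#7 (-1,-3): internal coord -1 + (-3)·λ' = -0.422253; -0.422253 ∈ [-0.6, -0.2) → IN Λ
#8 (3,-5): internal coord 3 + (-5)·λ' = +3.962912; +3.962912 ∉ [-0.6, -0.2) → out
#9 (-3,-6): internal coord -3 + (-6)·λ' = -1.844506; -1.844506 ∉ [-0.6, -0.2) → out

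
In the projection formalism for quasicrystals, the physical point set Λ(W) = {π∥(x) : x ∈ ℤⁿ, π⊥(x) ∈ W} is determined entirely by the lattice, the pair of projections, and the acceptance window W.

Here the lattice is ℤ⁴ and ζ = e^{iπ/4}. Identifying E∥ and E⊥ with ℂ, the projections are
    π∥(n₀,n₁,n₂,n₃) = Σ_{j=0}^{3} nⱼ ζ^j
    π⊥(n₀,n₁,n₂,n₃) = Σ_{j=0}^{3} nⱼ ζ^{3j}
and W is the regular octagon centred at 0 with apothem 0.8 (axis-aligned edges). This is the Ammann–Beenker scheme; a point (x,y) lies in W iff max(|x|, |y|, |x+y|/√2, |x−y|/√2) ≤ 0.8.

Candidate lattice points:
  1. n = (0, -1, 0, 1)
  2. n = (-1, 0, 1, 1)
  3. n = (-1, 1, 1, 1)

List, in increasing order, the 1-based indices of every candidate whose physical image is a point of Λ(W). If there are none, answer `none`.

π⊥(n) = n₀ + n₁ζ³ + n₂ζ⁶ + n₃ζ⁹ where ζ = e^{iπ/4}.
#1 (0, -1, 0, 1): internal (1.41421, 0.00000); octagon support 1.41421 vs apothem 0.8 → ∉ W
#2 (-1, 0, 1, 1): internal (-0.29289, -0.29289); octagon support 0.41421 vs apothem 0.8 → ∈ W
#3 (-1, 1, 1, 1): internal (-1.00000, 0.41421); octagon support 1.00000 vs apothem 0.8 → ∉ W

2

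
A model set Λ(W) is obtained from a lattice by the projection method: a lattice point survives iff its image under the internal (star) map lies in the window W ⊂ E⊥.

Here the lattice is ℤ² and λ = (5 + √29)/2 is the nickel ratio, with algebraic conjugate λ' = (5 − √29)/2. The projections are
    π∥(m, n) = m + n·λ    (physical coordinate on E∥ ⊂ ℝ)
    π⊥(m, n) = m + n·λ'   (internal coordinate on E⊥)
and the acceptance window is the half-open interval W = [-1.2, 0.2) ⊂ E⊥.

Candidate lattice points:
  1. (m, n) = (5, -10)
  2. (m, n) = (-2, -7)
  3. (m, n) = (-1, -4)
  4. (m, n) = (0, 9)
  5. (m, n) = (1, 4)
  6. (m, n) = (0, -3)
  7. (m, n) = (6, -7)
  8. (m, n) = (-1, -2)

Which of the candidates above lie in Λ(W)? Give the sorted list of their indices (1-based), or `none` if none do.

2, 3, 8

Compute λ' = (5−√29)/2 = -0.1926, so π⊥(m,n) = m -0.1926·n.
candidate 1: (m,n)=(5,-10) → π∥ = 5-10·λ ≈ -46.9258, π⊥ = 5-10·λ' ≈ 6.9258 ∉ [-1.2, 0.2) ⇒ out
candidate 2: (m,n)=(-2,-7) → π∥ = -2-7·λ ≈ -38.3481, π⊥ = -2-7·λ' ≈ -0.6519 ∈ [-1.2, 0.2) ⇒ IN Λ
candidate 3: (m,n)=(-1,-4) → π∥ = -1-4·λ ≈ -21.7703, π⊥ = -1-4·λ' ≈ -0.2297 ∈ [-1.2, 0.2) ⇒ IN Λ
candidate 4: (m,n)=(0,9) → π∥ = 0+9·λ ≈ 46.7332, π⊥ = 0+9·λ' ≈ -1.7332 ∉ [-1.2, 0.2) ⇒ out
candidate 5: (m,n)=(1,4) → π∥ = 1+4·λ ≈ 21.7703, π⊥ = 1+4·λ' ≈ 0.2297 ∉ [-1.2, 0.2) ⇒ out
candidate 6: (m,n)=(0,-3) → π∥ = 0-3·λ ≈ -15.5777, π⊥ = 0-3·λ' ≈ 0.5777 ∉ [-1.2, 0.2) ⇒ out
candidate 7: (m,n)=(6,-7) → π∥ = 6-7·λ ≈ -30.3481, π⊥ = 6-7·λ' ≈ 7.3481 ∉ [-1.2, 0.2) ⇒ out
candidate 8: (m,n)=(-1,-2) → π∥ = -1-2·λ ≈ -11.3852, π⊥ = -1-2·λ' ≈ -0.6148 ∈ [-1.2, 0.2) ⇒ IN Λ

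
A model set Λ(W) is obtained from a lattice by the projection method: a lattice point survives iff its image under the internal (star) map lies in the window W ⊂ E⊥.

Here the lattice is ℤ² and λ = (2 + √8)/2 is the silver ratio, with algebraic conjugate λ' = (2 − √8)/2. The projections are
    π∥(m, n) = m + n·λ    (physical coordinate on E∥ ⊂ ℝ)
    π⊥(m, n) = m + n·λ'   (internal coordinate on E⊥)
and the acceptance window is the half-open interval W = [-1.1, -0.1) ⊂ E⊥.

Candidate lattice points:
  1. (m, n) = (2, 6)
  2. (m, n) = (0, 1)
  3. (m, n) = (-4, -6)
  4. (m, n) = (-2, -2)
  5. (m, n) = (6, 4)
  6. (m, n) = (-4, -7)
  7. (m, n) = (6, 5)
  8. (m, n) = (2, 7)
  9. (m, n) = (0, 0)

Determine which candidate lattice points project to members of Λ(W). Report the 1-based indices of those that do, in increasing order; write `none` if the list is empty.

1, 2, 8

λ' = (2−√8)/2 ≈ -0.414214.
candidate 1: (m,n)=(2,6) → π∥ = 2+6·λ ≈ 16.485281, π⊥ = 2+6·λ' ≈ -0.485281 ∈ [-1.1, -0.1) ⇒ IN Λ
candidate 2: (m,n)=(0,1) → π∥ = 0+1·λ ≈ 2.414214, π⊥ = 0+1·λ' ≈ -0.414214 ∈ [-1.1, -0.1) ⇒ IN Λ
candidate 3: (m,n)=(-4,-6) → π∥ = -4-6·λ ≈ -18.485281, π⊥ = -4-6·λ' ≈ -1.514719 ∉ [-1.1, -0.1) ⇒ out
candidate 4: (m,n)=(-2,-2) → π∥ = -2-2·λ ≈ -6.828427, π⊥ = -2-2·λ' ≈ -1.171573 ∉ [-1.1, -0.1) ⇒ out
candidate 5: (m,n)=(6,4) → π∥ = 6+4·λ ≈ 15.656854, π⊥ = 6+4·λ' ≈ 4.343146 ∉ [-1.1, -0.1) ⇒ out
candidate 6: (m,n)=(-4,-7) → π∥ = -4-7·λ ≈ -20.899495, π⊥ = -4-7·λ' ≈ -1.100505 ∉ [-1.1, -0.1) ⇒ out
candidate 7: (m,n)=(6,5) → π∥ = 6+5·λ ≈ 18.071068, π⊥ = 6+5·λ' ≈ 3.928932 ∉ [-1.1, -0.1) ⇒ out
candidate 8: (m,n)=(2,7) → π∥ = 2+7·λ ≈ 18.899495, π⊥ = 2+7·λ' ≈ -0.899495 ∈ [-1.1, -0.1) ⇒ IN Λ
candidate 9: (m,n)=(0,0) → π∥ = 0+0·λ ≈ 0.000000, π⊥ = 0+0·λ' ≈ 0.000000 ∉ [-1.1, -0.1) ⇒ out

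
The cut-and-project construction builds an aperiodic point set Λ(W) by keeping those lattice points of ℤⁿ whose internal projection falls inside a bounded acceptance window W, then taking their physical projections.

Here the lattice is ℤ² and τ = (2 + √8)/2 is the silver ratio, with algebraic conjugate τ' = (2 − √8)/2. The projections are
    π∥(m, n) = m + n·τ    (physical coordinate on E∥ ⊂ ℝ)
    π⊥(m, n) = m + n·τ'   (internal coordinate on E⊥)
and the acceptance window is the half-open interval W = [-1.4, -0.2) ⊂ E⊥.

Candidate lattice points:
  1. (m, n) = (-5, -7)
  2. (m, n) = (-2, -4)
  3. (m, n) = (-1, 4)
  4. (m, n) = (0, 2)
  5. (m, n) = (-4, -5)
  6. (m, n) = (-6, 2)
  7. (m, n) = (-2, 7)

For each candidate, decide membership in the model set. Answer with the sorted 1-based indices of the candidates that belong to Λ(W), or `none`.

τ' = (2−√8)/2 ≈ -0.414214.
#1 (-5,-7): internal coord -5 + (-7)·τ' = -2.100505; -2.100505 ∉ [-1.4, -0.2) → out
#2 (-2,-4): internal coord -2 + (-4)·τ' = -0.343146; -0.343146 ∈ [-1.4, -0.2) → IN Λ
#3 (-1,4): internal coord -1 + (4)·τ' = -2.656854; -2.656854 ∉ [-1.4, -0.2) → out
#4 (0,2): internal coord 0 + (2)·τ' = -0.828427; -0.828427 ∈ [-1.4, -0.2) → IN Λ
#5 (-4,-5): internal coord -4 + (-5)·τ' = -1.928932; -1.928932 ∉ [-1.4, -0.2) → out
#6 (-6,2): internal coord -6 + (2)·τ' = -6.828427; -6.828427 ∉ [-1.4, -0.2) → out
#7 (-2,7): internal coord -2 + (7)·τ' = -4.899495; -4.899495 ∉ [-1.4, -0.2) → out

2, 4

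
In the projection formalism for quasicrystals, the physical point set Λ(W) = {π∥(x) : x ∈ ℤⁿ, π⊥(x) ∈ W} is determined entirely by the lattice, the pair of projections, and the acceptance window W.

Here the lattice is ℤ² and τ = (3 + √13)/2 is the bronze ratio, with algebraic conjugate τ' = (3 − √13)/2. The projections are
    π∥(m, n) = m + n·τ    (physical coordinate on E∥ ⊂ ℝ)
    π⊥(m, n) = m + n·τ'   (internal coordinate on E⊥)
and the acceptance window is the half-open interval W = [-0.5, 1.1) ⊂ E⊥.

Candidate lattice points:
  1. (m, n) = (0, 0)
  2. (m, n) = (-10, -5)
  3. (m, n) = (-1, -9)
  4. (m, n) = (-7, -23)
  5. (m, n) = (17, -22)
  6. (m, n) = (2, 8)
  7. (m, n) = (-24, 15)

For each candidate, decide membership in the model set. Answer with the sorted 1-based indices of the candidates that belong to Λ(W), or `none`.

1, 4, 6

τ' = (3−√13)/2 ≈ -0.3028.
#1 (0,0): internal coord 0 + (0)·τ' = +0.0000; +0.0000 ∈ [-0.5, 1.1) → IN Λ
#2 (-10,-5): internal coord -10 + (-5)·τ' = -8.4861; -8.4861 ∉ [-0.5, 1.1) → out
#3 (-1,-9): internal coord -1 + (-9)·τ' = +1.7250; +1.7250 ∉ [-0.5, 1.1) → out
#4 (-7,-23): internal coord -7 + (-23)·τ' = -0.0362; -0.0362 ∈ [-0.5, 1.1) → IN Λ
#5 (17,-22): internal coord 17 + (-22)·τ' = +23.6611; +23.6611 ∉ [-0.5, 1.1) → out
#6 (2,8): internal coord 2 + (8)·τ' = -0.4222; -0.4222 ∈ [-0.5, 1.1) → IN Λ
#7 (-24,15): internal coord -24 + (15)·τ' = -28.5416; -28.5416 ∉ [-0.5, 1.1) → out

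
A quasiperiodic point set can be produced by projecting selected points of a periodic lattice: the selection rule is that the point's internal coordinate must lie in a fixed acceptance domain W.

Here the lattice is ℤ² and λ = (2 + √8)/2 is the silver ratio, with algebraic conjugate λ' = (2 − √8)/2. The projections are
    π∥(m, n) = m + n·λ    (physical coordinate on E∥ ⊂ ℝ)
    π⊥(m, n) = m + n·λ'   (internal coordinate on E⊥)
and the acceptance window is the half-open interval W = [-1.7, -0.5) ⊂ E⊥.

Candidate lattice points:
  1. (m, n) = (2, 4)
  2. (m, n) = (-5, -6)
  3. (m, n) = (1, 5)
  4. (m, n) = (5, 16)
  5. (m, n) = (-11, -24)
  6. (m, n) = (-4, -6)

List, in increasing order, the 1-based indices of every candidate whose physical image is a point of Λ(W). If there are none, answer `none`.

Numerically λ ≈ 2.4142 and λ' = −1/λ ≈ -0.4142.
#1 (2,4): internal coord 2 + (4)·λ' = +0.3431; +0.3431 ∉ [-1.7, -0.5) → out
#2 (-5,-6): internal coord -5 + (-6)·λ' = -2.5147; -2.5147 ∉ [-1.7, -0.5) → out
#3 (1,5): internal coord 1 + (5)·λ' = -1.0711; -1.0711 ∈ [-1.7, -0.5) → IN Λ
#4 (5,16): internal coord 5 + (16)·λ' = -1.6274; -1.6274 ∈ [-1.7, -0.5) → IN Λ
#5 (-11,-24): internal coord -11 + (-24)·λ' = -1.0589; -1.0589 ∈ [-1.7, -0.5) → IN Λ
#6 (-4,-6): internal coord -4 + (-6)·λ' = -1.5147; -1.5147 ∈ [-1.7, -0.5) → IN Λ

3, 4, 5, 6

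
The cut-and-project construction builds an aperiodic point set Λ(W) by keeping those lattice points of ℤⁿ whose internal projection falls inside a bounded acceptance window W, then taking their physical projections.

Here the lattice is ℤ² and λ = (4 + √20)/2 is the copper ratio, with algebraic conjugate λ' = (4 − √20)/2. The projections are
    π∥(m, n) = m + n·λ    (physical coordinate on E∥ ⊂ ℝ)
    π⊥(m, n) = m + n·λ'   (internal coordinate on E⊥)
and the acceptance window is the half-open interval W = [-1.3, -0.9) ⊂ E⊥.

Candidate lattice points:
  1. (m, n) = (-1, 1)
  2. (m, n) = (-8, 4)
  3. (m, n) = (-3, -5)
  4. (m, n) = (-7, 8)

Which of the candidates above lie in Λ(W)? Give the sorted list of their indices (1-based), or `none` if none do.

λ' = (4−√20)/2 ≈ -0.236068.
[1] lift (-1,1): star map gives -1.236068; window check -1.3 ≤ -1.236068 < -0.9 is true → IN Λ
[2] lift (-8,4): star map gives -8.944272; window check -1.3 ≤ -8.944272 < -0.9 is false → out
[3] lift (-3,-5): star map gives -1.819660; window check -1.3 ≤ -1.819660 < -0.9 is false → out
[4] lift (-7,8): star map gives -8.888544; window check -1.3 ≤ -8.888544 < -0.9 is false → out

1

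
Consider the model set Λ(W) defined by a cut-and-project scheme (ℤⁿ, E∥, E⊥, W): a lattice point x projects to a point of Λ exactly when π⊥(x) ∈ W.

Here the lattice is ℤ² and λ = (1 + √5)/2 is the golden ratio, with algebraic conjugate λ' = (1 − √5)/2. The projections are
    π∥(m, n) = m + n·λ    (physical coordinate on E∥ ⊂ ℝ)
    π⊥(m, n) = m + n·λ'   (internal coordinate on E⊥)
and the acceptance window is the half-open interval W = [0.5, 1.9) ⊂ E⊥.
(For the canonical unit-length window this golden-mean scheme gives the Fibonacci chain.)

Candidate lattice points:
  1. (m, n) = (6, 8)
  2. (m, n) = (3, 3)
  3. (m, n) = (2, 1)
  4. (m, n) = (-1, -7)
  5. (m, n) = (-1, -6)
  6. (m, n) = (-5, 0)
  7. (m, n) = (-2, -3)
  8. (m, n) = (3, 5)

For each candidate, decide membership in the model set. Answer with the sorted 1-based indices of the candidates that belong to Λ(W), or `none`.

1, 2, 3

λ' = (1−√5)/2 ≈ -0.618034.
[1] lift (6,8): star map gives 1.055728; window check 0.5 ≤ 1.055728 < 1.9 is true → IN Λ
[2] lift (3,3): star map gives 1.145898; window check 0.5 ≤ 1.145898 < 1.9 is true → IN Λ
[3] lift (2,1): star map gives 1.381966; window check 0.5 ≤ 1.381966 < 1.9 is true → IN Λ
[4] lift (-1,-7): star map gives 3.326238; window check 0.5 ≤ 3.326238 < 1.9 is false → out
[5] lift (-1,-6): star map gives 2.708204; window check 0.5 ≤ 2.708204 < 1.9 is false → out
[6] lift (-5,0): star map gives -5.000000; window check 0.5 ≤ -5.000000 < 1.9 is false → out
[7] lift (-2,-3): star map gives -0.145898; window check 0.5 ≤ -0.145898 < 1.9 is false → out
[8] lift (3,5): star map gives -0.090170; window check 0.5 ≤ -0.090170 < 1.9 is false → out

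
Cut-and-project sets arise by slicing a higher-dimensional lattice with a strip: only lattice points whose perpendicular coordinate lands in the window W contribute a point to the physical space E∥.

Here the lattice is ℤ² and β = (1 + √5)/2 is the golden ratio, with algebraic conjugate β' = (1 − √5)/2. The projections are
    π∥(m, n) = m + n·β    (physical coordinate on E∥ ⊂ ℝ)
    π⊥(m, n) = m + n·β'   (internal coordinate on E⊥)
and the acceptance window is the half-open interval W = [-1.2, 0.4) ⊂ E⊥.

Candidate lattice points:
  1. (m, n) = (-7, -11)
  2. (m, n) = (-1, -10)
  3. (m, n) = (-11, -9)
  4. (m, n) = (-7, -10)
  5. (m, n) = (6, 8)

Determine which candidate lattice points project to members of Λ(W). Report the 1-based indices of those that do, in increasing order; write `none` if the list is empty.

1, 4

β' = (1−√5)/2 ≈ -0.618034.
candidate 1: (m,n)=(-7,-11) → π∥ = -7-11·β ≈ -24.798374, π⊥ = -7-11·β' ≈ -0.201626 ∈ [-1.2, 0.4) ⇒ IN Λ
candidate 2: (m,n)=(-1,-10) → π∥ = -1-10·β ≈ -17.180340, π⊥ = -1-10·β' ≈ 5.180340 ∉ [-1.2, 0.4) ⇒ out
candidate 3: (m,n)=(-11,-9) → π∥ = -11-9·β ≈ -25.562306, π⊥ = -11-9·β' ≈ -5.437694 ∉ [-1.2, 0.4) ⇒ out
candidate 4: (m,n)=(-7,-10) → π∥ = -7-10·β ≈ -23.180340, π⊥ = -7-10·β' ≈ -0.819660 ∈ [-1.2, 0.4) ⇒ IN Λ
candidate 5: (m,n)=(6,8) → π∥ = 6+8·β ≈ 18.944272, π⊥ = 6+8·β' ≈ 1.055728 ∉ [-1.2, 0.4) ⇒ out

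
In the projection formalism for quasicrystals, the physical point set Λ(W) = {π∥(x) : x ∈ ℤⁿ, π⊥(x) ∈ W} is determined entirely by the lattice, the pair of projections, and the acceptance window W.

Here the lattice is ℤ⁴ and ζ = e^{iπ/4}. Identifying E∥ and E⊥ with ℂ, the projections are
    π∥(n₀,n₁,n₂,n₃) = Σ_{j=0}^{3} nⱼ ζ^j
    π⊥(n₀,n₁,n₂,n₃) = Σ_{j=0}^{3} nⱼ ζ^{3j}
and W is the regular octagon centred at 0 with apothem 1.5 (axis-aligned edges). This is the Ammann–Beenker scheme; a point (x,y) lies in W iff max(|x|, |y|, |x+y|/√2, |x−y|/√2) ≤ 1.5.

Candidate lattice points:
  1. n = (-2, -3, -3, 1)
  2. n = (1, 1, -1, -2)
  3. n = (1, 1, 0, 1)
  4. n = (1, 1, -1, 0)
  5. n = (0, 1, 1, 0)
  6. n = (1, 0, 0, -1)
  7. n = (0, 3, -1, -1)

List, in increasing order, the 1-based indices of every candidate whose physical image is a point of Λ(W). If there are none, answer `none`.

Internal map: ζ^{3j} for j=0..3 gives (1,0), (−√2/2,√2/2), (0,−1), (√2/2,√2/2).
candidate 1: n = (-2, -3, -3, 1) → π⊥ ≈ (+0.82843, +1.58579); max(|x|,|y|,|x±y|/√2) = 1.70711 > 1.5 ⇒ ∉ W
candidate 2: n = (1, 1, -1, -2) → π⊥ ≈ (-1.12132, +0.29289); max(|x|,|y|,|x±y|/√2) = 1.12132 ≤ 1.5 ⇒ ∈ W
candidate 3: n = (1, 1, 0, 1) → π⊥ ≈ (+1.00000, +1.41421); max(|x|,|y|,|x±y|/√2) = 1.70711 > 1.5 ⇒ ∉ W
candidate 4: n = (1, 1, -1, 0) → π⊥ ≈ (+0.29289, +1.70711); max(|x|,|y|,|x±y|/√2) = 1.70711 > 1.5 ⇒ ∉ W
candidate 5: n = (0, 1, 1, 0) → π⊥ ≈ (-0.70711, -0.29289); max(|x|,|y|,|x±y|/√2) = 0.70711 ≤ 1.5 ⇒ ∈ W
candidate 6: n = (1, 0, 0, -1) → π⊥ ≈ (+0.29289, -0.70711); max(|x|,|y|,|x±y|/√2) = 0.70711 ≤ 1.5 ⇒ ∈ W
candidate 7: n = (0, 3, -1, -1) → π⊥ ≈ (-2.82843, +2.41421); max(|x|,|y|,|x±y|/√2) = 3.70711 > 1.5 ⇒ ∉ W

2, 5, 6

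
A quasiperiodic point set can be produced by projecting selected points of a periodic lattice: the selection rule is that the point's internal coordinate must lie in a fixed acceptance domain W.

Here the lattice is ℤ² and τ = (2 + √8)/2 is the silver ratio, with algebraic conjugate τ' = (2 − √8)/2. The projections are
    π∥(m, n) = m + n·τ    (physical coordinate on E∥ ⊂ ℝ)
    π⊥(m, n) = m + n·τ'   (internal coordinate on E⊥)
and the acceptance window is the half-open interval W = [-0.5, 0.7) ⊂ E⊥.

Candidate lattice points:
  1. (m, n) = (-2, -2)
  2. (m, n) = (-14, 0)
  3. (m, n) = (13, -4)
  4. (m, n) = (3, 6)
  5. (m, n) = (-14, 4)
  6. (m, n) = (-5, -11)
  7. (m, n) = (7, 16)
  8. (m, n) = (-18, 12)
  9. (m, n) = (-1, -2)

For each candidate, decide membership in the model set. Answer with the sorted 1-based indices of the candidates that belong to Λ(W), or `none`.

4, 6, 7, 9

τ' = (2−√8)/2 ≈ -0.41421.
candidate 1: (m,n)=(-2,-2) → π∥ = -2-2·τ ≈ -6.82843, π⊥ = -2-2·τ' ≈ -1.17157 ∉ [-0.5, 0.7) ⇒ out
candidate 2: (m,n)=(-14,0) → π∥ = -14+0·τ ≈ -14.00000, π⊥ = -14+0·τ' ≈ -14.00000 ∉ [-0.5, 0.7) ⇒ out
candidate 3: (m,n)=(13,-4) → π∥ = 13-4·τ ≈ 3.34315, π⊥ = 13-4·τ' ≈ 14.65685 ∉ [-0.5, 0.7) ⇒ out
candidate 4: (m,n)=(3,6) → π∥ = 3+6·τ ≈ 17.48528, π⊥ = 3+6·τ' ≈ 0.51472 ∈ [-0.5, 0.7) ⇒ IN Λ
candidate 5: (m,n)=(-14,4) → π∥ = -14+4·τ ≈ -4.34315, π⊥ = -14+4·τ' ≈ -15.65685 ∉ [-0.5, 0.7) ⇒ out
candidate 6: (m,n)=(-5,-11) → π∥ = -5-11·τ ≈ -31.55635, π⊥ = -5-11·τ' ≈ -0.44365 ∈ [-0.5, 0.7) ⇒ IN Λ
candidate 7: (m,n)=(7,16) → π∥ = 7+16·τ ≈ 45.62742, π⊥ = 7+16·τ' ≈ 0.37258 ∈ [-0.5, 0.7) ⇒ IN Λ
candidate 8: (m,n)=(-18,12) → π∥ = -18+12·τ ≈ 10.97056, π⊥ = -18+12·τ' ≈ -22.97056 ∉ [-0.5, 0.7) ⇒ out
candidate 9: (m,n)=(-1,-2) → π∥ = -1-2·τ ≈ -5.82843, π⊥ = -1-2·τ' ≈ -0.17157 ∈ [-0.5, 0.7) ⇒ IN Λ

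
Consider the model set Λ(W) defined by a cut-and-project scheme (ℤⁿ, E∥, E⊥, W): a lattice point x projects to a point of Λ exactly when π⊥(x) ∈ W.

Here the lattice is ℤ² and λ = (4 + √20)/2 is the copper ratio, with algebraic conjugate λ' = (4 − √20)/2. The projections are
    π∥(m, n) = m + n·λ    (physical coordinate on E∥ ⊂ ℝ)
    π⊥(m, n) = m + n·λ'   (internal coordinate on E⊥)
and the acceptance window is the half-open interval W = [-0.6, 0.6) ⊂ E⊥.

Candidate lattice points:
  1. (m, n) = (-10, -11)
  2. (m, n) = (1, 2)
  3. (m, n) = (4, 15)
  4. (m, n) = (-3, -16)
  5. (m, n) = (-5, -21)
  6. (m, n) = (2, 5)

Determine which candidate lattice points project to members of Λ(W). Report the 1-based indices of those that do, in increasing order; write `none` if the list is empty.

2, 3, 5

λ' = (4−√20)/2 ≈ -0.23607.
candidate 1: (m,n)=(-10,-11) → π∥ = -10-11·λ ≈ -56.59675, π⊥ = -10-11·λ' ≈ -7.40325 ∉ [-0.6, 0.6) ⇒ out
candidate 2: (m,n)=(1,2) → π∥ = 1+2·λ ≈ 9.47214, π⊥ = 1+2·λ' ≈ 0.52786 ∈ [-0.6, 0.6) ⇒ IN Λ
candidate 3: (m,n)=(4,15) → π∥ = 4+15·λ ≈ 67.54102, π⊥ = 4+15·λ' ≈ 0.45898 ∈ [-0.6, 0.6) ⇒ IN Λ
candidate 4: (m,n)=(-3,-16) → π∥ = -3-16·λ ≈ -70.77709, π⊥ = -3-16·λ' ≈ 0.77709 ∉ [-0.6, 0.6) ⇒ out
candidate 5: (m,n)=(-5,-21) → π∥ = -5-21·λ ≈ -93.95743, π⊥ = -5-21·λ' ≈ -0.04257 ∈ [-0.6, 0.6) ⇒ IN Λ
candidate 6: (m,n)=(2,5) → π∥ = 2+5·λ ≈ 23.18034, π⊥ = 2+5·λ' ≈ 0.81966 ∉ [-0.6, 0.6) ⇒ out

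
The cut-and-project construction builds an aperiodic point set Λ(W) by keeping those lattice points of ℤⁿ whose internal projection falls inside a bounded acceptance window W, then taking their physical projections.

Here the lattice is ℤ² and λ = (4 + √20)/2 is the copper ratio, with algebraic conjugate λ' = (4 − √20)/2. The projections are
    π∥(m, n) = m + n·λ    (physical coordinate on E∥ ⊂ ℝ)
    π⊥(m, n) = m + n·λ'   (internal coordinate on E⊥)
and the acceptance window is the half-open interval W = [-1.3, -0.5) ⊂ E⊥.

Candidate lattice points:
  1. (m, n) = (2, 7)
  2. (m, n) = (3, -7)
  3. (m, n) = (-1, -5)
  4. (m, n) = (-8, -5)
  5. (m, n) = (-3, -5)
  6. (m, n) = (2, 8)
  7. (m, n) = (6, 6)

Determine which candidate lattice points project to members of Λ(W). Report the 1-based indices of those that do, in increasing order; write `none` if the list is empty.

none

λ' = (4−√20)/2 ≈ -0.23607.
candidate 1: (m,n)=(2,7) → π∥ = 2+7·λ ≈ 31.65248, π⊥ = 2+7·λ' ≈ 0.34752 ∉ [-1.3, -0.5) ⇒ out
candidate 2: (m,n)=(3,-7) → π∥ = 3-7·λ ≈ -26.65248, π⊥ = 3-7·λ' ≈ 4.65248 ∉ [-1.3, -0.5) ⇒ out
candidate 3: (m,n)=(-1,-5) → π∥ = -1-5·λ ≈ -22.18034, π⊥ = -1-5·λ' ≈ 0.18034 ∉ [-1.3, -0.5) ⇒ out
candidate 4: (m,n)=(-8,-5) → π∥ = -8-5·λ ≈ -29.18034, π⊥ = -8-5·λ' ≈ -6.81966 ∉ [-1.3, -0.5) ⇒ out
candidate 5: (m,n)=(-3,-5) → π∥ = -3-5·λ ≈ -24.18034, π⊥ = -3-5·λ' ≈ -1.81966 ∉ [-1.3, -0.5) ⇒ out
candidate 6: (m,n)=(2,8) → π∥ = 2+8·λ ≈ 35.88854, π⊥ = 2+8·λ' ≈ 0.11146 ∉ [-1.3, -0.5) ⇒ out
candidate 7: (m,n)=(6,6) → π∥ = 6+6·λ ≈ 31.41641, π⊥ = 6+6·λ' ≈ 4.58359 ∉ [-1.3, -0.5) ⇒ out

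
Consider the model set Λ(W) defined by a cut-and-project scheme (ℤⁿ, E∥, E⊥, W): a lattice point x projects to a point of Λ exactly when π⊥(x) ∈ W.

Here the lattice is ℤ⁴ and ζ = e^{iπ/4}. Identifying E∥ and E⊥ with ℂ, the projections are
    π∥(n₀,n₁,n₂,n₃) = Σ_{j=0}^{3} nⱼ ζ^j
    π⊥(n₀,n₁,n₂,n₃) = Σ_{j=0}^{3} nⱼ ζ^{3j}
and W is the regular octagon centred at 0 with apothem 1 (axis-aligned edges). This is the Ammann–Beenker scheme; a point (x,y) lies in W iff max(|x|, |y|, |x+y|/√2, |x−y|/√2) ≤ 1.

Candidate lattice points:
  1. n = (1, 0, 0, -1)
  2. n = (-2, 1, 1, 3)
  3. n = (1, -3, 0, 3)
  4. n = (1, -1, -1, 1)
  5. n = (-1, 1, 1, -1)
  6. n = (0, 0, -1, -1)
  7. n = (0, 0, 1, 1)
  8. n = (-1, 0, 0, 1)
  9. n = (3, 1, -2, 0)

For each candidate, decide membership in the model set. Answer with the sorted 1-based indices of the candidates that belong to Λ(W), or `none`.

1, 6, 7, 8

π⊥(n) = n₀ + n₁ζ³ + n₂ζ⁶ + n₃ζ⁹ where ζ = e^{iπ/4}.
#1 (1, 0, 0, -1): internal (0.2929, -0.7071); octagon support 0.7071 vs apothem 1 → ∈ W
#2 (-2, 1, 1, 3): internal (-0.5858, 1.8284); octagon support 1.8284 vs apothem 1 → ∉ W
#3 (1, -3, 0, 3): internal (5.2426, 0.0000); octagon support 5.2426 vs apothem 1 → ∉ W
#4 (1, -1, -1, 1): internal (2.4142, 1.0000); octagon support 2.4142 vs apothem 1 → ∉ W
#5 (-1, 1, 1, -1): internal (-2.4142, -1.0000); octagon support 2.4142 vs apothem 1 → ∉ W
#6 (0, 0, -1, -1): internal (-0.7071, 0.2929); octagon support 0.7071 vs apothem 1 → ∈ W
#7 (0, 0, 1, 1): internal (0.7071, -0.2929); octagon support 0.7071 vs apothem 1 → ∈ W
#8 (-1, 0, 0, 1): internal (-0.2929, 0.7071); octagon support 0.7071 vs apothem 1 → ∈ W
#9 (3, 1, -2, 0): internal (2.2929, 2.7071); octagon support 3.5355 vs apothem 1 → ∉ W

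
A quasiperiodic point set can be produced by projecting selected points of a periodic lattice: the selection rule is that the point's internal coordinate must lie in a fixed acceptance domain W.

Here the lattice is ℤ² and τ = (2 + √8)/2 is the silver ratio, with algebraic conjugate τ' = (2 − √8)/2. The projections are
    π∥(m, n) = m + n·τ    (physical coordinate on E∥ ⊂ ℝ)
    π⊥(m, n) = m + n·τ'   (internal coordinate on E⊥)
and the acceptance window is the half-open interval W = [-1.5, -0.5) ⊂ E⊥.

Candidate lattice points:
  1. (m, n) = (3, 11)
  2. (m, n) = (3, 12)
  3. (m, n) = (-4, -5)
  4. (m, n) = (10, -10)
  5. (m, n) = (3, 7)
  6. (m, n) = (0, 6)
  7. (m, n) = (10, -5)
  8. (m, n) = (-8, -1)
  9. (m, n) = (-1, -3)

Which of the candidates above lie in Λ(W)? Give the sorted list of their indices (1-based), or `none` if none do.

none

τ' = (2−√8)/2 ≈ -0.41421.
[1] lift (3,11): star map gives -1.55635; window check -1.5 ≤ -1.55635 < -0.5 is false → out
[2] lift (3,12): star map gives -1.97056; window check -1.5 ≤ -1.97056 < -0.5 is false → out
[3] lift (-4,-5): star map gives -1.92893; window check -1.5 ≤ -1.92893 < -0.5 is false → out
[4] lift (10,-10): star map gives 14.14214; window check -1.5 ≤ 14.14214 < -0.5 is false → out
[5] lift (3,7): star map gives 0.10051; window check -1.5 ≤ 0.10051 < -0.5 is false → out
[6] lift (0,6): star map gives -2.48528; window check -1.5 ≤ -2.48528 < -0.5 is false → out
[7] lift (10,-5): star map gives 12.07107; window check -1.5 ≤ 12.07107 < -0.5 is false → out
[8] lift (-8,-1): star map gives -7.58579; window check -1.5 ≤ -7.58579 < -0.5 is false → out
[9] lift (-1,-3): star map gives 0.24264; window check -1.5 ≤ 0.24264 < -0.5 is false → out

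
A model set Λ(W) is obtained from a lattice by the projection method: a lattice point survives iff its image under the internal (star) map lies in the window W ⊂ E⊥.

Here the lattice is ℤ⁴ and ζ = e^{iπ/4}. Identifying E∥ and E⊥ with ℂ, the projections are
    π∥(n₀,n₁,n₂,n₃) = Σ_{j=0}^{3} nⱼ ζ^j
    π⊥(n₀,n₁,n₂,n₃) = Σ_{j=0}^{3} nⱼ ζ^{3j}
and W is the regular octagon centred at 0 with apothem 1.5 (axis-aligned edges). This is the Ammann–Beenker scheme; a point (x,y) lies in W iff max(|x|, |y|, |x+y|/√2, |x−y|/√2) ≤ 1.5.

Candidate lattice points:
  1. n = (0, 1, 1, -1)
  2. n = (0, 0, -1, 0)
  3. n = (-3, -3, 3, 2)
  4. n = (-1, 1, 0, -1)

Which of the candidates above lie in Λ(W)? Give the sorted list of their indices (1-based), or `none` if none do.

With ζ = e^{iπ/4} the internal vectors are ζ^0,ζ^3,ζ^6,ζ^9.
candidate 1: n = (0, 1, 1, -1) → π⊥ ≈ (-1.4142, -1.0000); max(|x|,|y|,|x±y|/√2) = 1.7071 > 1.5 ⇒ ∉ W
candidate 2: n = (0, 0, -1, 0) → π⊥ ≈ (+0.0000, +1.0000); max(|x|,|y|,|x±y|/√2) = 1.0000 ≤ 1.5 ⇒ ∈ W
candidate 3: n = (-3, -3, 3, 2) → π⊥ ≈ (+0.5355, -3.7071); max(|x|,|y|,|x±y|/√2) = 3.7071 > 1.5 ⇒ ∉ W
candidate 4: n = (-1, 1, 0, -1) → π⊥ ≈ (-2.4142, +0.0000); max(|x|,|y|,|x±y|/√2) = 2.4142 > 1.5 ⇒ ∉ W

2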